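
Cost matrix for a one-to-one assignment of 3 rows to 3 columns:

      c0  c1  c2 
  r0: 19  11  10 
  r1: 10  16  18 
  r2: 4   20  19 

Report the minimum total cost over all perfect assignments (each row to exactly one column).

optimal assignment: row0→col2 (cost 10), row1→col1 (cost 16), row2→col0 (cost 4)
total = 10 + 16 + 4 = 30

Minimum assignment cost: 30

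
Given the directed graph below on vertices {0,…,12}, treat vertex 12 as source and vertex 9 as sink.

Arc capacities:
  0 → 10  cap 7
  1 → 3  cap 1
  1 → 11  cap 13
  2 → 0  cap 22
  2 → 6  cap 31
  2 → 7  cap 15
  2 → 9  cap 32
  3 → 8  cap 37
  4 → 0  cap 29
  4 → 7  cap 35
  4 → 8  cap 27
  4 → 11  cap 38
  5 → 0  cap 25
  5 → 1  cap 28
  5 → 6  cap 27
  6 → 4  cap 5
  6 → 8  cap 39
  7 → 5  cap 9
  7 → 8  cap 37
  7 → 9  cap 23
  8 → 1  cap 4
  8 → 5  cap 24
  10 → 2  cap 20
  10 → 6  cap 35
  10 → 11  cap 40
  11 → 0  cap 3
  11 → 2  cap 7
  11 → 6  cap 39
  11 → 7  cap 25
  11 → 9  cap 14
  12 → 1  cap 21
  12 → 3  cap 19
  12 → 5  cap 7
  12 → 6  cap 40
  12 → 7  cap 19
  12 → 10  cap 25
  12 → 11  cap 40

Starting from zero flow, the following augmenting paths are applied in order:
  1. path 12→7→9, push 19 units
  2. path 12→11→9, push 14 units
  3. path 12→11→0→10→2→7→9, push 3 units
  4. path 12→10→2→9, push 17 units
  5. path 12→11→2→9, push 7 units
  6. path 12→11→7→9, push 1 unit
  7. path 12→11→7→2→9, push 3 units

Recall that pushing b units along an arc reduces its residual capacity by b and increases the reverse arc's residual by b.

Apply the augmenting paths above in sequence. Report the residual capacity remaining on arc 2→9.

Residual capacity of (2,9): 5

after path 1 (12→7→9, push 19): res(2,9)=32
after path 2 (12→11→9, push 14): res(2,9)=32
after path 3 (12→11→0→10→2→7→9, push 3): res(2,9)=32
after path 4 (12→10→2→9, push 17): res(2,9)=15
after path 5 (12→11→2→9, push 7): res(2,9)=8
after path 6 (12→11→7→9, push 1): res(2,9)=8
after path 7 (12→11→7→2→9, push 3): res(2,9)=5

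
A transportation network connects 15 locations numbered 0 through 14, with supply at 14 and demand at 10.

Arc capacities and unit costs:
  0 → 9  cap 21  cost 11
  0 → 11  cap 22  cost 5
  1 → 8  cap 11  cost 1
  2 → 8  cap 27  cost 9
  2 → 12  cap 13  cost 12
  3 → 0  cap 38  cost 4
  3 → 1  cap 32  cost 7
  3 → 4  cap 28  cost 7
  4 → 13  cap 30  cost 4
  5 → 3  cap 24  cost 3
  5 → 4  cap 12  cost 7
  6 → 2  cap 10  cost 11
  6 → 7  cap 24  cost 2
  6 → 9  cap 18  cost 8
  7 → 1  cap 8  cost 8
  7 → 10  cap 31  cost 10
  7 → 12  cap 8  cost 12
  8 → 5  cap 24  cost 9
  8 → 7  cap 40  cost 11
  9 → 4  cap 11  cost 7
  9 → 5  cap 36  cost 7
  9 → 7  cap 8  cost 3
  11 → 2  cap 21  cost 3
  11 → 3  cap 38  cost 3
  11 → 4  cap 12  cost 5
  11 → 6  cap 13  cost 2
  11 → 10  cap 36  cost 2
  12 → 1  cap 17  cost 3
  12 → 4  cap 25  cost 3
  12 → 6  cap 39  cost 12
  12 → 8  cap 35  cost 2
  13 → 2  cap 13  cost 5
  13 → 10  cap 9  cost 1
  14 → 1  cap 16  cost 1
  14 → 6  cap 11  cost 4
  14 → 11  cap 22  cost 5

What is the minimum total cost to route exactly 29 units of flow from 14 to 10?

Minimum cost for 29 units: 266

shortest-cost path #1: 14→11→10 push 22 @ unit cost 7 (adds 154)
shortest-cost path #2: 14→6→7→10 push 7 @ unit cost 16 (adds 112)
total cost = 266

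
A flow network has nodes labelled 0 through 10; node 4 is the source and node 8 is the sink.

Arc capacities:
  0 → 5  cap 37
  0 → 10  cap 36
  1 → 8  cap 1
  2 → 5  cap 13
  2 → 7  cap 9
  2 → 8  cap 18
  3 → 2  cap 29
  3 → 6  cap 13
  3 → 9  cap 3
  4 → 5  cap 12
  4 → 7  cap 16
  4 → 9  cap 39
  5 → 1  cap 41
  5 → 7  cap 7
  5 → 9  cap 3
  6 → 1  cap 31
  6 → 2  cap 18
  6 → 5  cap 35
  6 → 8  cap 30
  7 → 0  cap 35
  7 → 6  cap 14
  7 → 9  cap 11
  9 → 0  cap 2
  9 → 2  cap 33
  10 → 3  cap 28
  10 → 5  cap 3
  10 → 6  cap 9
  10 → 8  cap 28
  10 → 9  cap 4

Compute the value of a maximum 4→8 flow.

Maximum flow value: 53

augment #1: 4→5→1→8 bottleneck 1, total now 1
augment #2: 4→7→6→8 bottleneck 14, total now 15
augment #3: 4→9→2→8 bottleneck 18, total now 33
augment #4: 4→7→0→10→8 bottleneck 2, total now 35
augment #5: 4→9→0→10→8 bottleneck 2, total now 37
augment #6: 4→5→7→0→10→8 bottleneck 7, total now 44
augment #7: 4→9→2→7→0→10→8 bottleneck 9, total now 53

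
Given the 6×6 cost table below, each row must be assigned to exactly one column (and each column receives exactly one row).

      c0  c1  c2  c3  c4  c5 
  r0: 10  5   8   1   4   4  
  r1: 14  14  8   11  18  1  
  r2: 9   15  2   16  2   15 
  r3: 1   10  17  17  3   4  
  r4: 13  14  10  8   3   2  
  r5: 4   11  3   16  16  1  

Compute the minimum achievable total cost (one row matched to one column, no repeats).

optimal assignment: row0→col3 (cost 1), row1→col5 (cost 1), row2→col2 (cost 2), row3→col0 (cost 1), row4→col4 (cost 3), row5→col1 (cost 11)
total = 1 + 1 + 2 + 1 + 3 + 11 = 19

Minimum assignment cost: 19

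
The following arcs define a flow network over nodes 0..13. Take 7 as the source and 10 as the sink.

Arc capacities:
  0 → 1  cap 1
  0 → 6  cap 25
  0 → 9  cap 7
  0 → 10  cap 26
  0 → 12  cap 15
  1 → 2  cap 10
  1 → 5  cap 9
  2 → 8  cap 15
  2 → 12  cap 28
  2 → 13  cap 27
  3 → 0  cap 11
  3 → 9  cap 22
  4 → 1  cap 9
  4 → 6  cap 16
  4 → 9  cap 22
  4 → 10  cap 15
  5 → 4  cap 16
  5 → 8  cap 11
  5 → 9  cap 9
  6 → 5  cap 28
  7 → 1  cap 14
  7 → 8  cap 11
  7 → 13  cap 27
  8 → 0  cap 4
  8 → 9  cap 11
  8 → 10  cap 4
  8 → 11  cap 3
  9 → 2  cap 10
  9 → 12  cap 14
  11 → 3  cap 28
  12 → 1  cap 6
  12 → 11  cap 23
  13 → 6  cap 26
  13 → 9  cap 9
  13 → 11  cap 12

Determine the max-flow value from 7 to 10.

augment #1: 7→8→10 bottleneck 4, total now 4
augment #2: 7→8→0→10 bottleneck 4, total now 8
augment #3: 7→1→5→4→10 bottleneck 9, total now 17
augment #4: 7→8→11→3→0→10 bottleneck 3, total now 20
augment #5: 7→13→6→5→4→10 bottleneck 6, total now 26
augment #6: 7→13→11→3→0→10 bottleneck 8, total now 34

Maximum flow value: 34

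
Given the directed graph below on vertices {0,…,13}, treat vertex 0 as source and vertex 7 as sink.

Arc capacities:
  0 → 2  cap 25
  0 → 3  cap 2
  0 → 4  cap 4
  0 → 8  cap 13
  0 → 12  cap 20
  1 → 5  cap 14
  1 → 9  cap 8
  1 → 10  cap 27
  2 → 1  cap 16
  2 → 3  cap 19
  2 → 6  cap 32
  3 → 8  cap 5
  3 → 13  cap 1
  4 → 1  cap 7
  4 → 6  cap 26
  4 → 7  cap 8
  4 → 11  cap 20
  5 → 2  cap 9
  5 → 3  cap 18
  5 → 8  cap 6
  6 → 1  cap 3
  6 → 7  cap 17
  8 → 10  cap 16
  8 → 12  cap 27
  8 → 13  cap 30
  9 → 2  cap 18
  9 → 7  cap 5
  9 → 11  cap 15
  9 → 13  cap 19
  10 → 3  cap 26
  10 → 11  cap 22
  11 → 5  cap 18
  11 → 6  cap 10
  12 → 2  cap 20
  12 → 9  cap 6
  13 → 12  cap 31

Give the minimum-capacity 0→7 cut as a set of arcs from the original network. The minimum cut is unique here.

Min-cut arcs: {(0,4), (6,7), (9,7)} (total capacity 26)

augment #1: 0→4→7 push 4
augment #2: 0→2→6→7 push 17
augment #3: 0→12→9→7 push 5
max flow = 26; residual-reachable set from 0 gives S-side
cut edges (S→T): {(0,4), (6,7), (9,7)} total cap 26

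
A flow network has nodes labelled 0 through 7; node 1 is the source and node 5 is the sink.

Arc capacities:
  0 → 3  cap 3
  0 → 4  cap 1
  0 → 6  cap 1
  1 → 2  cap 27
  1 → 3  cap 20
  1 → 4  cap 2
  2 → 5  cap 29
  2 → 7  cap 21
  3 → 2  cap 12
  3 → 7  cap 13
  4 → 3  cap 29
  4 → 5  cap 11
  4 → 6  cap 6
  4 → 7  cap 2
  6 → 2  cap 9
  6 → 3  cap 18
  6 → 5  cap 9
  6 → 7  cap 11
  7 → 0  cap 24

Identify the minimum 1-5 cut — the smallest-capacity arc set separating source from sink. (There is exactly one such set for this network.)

Min-cut arcs: {(0,4), (0,6), (1,4), (2,5)} (total capacity 33)

augment #1: 1→2→5 push 27
augment #2: 1→4→5 push 2
augment #3: 1→3→2→5 push 2
augment #4: 1→3→7→0→4→5 push 1
augment #5: 1→3→7→0→6→5 push 1
max flow = 33; residual-reachable set from 1 gives S-side
cut edges (S→T): {(0,4), (0,6), (1,4), (2,5)} total cap 33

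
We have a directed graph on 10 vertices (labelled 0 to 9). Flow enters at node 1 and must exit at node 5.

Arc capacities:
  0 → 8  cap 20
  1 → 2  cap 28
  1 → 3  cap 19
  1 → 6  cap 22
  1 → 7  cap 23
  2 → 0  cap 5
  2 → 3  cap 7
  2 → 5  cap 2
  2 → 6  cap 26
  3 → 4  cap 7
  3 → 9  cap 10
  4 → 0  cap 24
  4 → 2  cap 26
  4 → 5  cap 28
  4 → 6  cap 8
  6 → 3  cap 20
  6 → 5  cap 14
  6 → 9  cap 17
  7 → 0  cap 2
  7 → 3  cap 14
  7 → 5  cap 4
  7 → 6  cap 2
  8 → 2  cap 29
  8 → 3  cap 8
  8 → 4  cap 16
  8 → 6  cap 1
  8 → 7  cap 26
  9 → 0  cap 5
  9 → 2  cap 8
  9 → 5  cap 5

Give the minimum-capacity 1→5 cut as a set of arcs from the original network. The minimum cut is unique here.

augment #1: 1→2→5 push 2
augment #2: 1→6→5 push 14
augment #3: 1→7→5 push 4
augment #4: 1→3→4→5 push 7
augment #5: 1→3→9→5 push 5
augment #6: 1→2→0→8→4→5 push 5
augment #7: 1→7→0→8→4→5 push 2
augment #8: 1→3→9→0→8→4→5 push 5
max flow = 44; residual-reachable set from 1 gives S-side
cut edges (S→T): {(2,0), (2,5), (3,4), (6,5), (7,0), (7,5), (9,0), (9,5)} total cap 44

Min-cut arcs: {(2,0), (2,5), (3,4), (6,5), (7,0), (7,5), (9,0), (9,5)} (total capacity 44)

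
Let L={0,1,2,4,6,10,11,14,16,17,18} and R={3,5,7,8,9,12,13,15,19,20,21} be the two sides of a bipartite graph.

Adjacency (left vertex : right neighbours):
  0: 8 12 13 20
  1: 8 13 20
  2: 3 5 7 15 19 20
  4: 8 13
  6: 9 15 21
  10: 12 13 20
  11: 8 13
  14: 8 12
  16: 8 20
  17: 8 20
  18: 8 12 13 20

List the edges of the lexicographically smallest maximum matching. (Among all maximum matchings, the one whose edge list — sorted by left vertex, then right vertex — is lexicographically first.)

|M| = 6 (so the lex-smallest maximum matching has 6 edges)
process left vertices in ascending order; for each, take the smallest-labelled available neighbour that still permits 6 edges overall, or leave it unmatched if none does
lex-smallest matching: {0-8, 1-13, 2-3, 6-9, 10-12, 16-20}

Lex-smallest maximum matching: {(0,8), (1,13), (2,3), (6,9), (10,12), (16,20)}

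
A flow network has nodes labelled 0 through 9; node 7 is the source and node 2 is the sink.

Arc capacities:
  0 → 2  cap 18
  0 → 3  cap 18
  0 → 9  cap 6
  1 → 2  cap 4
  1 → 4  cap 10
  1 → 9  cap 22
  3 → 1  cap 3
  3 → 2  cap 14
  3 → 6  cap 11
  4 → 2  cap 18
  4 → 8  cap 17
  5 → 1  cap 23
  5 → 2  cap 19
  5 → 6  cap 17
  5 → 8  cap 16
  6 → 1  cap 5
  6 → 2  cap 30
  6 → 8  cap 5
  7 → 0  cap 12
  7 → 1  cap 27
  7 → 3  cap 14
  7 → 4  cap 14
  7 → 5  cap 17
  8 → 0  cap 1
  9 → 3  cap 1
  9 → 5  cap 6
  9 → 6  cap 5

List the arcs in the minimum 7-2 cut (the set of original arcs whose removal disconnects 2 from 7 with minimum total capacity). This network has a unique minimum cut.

augment #1: 7→0→2 push 12
augment #2: 7→1→2 push 4
augment #3: 7→3→2 push 14
augment #4: 7→4→2 push 14
augment #5: 7→5→2 push 17
augment #6: 7→1→4→2 push 4
augment #7: 7→1→9→5→2 push 2
augment #8: 7→1→9→6→2 push 5
augment #9: 7→1→4→8→0→2 push 1
augment #10: 7→1→9→3→6→2 push 1
augment #11: 7→1→9→5→6→2 push 4
max flow = 78; residual-reachable set from 7 gives S-side
cut edges (S→T): {(1,2), (4,2), (7,0), (7,3), (7,5), (8,0), (9,3), (9,5), (9,6)} total cap 78

Min-cut arcs: {(1,2), (4,2), (7,0), (7,3), (7,5), (8,0), (9,3), (9,5), (9,6)} (total capacity 78)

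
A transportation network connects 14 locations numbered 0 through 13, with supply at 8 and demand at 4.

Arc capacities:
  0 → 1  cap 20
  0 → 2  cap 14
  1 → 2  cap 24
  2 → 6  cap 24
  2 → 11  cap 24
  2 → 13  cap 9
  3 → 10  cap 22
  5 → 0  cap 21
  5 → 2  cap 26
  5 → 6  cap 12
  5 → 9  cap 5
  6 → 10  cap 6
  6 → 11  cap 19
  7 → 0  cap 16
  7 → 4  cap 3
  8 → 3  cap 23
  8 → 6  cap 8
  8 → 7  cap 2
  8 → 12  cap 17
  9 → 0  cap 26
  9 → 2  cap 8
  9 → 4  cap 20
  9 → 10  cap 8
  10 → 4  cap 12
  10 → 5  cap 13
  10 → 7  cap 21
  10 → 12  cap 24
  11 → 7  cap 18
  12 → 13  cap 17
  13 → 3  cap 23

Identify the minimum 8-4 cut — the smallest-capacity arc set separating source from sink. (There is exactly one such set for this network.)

augment #1: 8→7→4 push 2
augment #2: 8→3→10→4 push 12
augment #3: 8→3→10→7→4 push 1
augment #4: 8→3→10→5→9→4 push 5
max flow = 20; residual-reachable set from 8 gives S-side
cut edges (S→T): {(5,9), (7,4), (10,4)} total cap 20

Min-cut arcs: {(5,9), (7,4), (10,4)} (total capacity 20)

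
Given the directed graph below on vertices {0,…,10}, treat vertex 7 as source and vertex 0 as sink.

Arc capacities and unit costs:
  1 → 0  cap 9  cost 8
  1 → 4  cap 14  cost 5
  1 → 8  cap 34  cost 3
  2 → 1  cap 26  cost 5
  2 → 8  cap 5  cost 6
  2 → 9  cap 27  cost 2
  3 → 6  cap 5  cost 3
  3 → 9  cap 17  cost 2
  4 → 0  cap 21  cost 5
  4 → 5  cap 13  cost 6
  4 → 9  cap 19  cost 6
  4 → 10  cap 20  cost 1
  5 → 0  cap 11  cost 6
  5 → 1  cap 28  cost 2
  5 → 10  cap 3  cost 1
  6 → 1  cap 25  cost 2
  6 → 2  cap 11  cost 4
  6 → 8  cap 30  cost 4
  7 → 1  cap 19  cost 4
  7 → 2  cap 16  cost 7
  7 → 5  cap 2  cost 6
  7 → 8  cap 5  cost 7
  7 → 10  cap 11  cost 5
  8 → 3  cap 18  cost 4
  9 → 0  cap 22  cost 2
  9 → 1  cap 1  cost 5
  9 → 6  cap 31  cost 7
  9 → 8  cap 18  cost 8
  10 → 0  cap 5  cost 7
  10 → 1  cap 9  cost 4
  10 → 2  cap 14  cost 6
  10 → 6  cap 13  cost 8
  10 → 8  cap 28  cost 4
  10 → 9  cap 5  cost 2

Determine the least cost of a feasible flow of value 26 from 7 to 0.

Minimum cost for 26 units: 281

shortest-cost path #1: 7→10→9→0 push 5 @ unit cost 9 (adds 45)
shortest-cost path #2: 7→2→9→0 push 16 @ unit cost 11 (adds 176)
shortest-cost path #3: 7→10→0 push 5 @ unit cost 12 (adds 60)
total cost = 281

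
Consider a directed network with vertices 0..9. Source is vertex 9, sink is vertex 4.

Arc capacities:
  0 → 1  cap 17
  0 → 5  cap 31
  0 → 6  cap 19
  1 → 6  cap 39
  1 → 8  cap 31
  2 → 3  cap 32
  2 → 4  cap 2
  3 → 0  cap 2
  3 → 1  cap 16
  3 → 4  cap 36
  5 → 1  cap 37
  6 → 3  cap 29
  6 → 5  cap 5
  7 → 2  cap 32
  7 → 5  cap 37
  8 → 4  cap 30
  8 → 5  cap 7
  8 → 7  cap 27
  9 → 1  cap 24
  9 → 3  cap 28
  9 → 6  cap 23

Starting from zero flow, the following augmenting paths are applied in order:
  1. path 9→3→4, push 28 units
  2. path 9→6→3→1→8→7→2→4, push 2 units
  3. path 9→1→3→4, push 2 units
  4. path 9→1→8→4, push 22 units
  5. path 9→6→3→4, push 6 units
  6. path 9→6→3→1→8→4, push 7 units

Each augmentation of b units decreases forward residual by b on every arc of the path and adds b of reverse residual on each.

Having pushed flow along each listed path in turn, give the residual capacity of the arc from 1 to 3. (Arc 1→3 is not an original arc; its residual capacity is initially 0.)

Residual capacity of (1,3): 7

after path 1 (9→3→4, push 28): res(1,3)=0
after path 2 (9→6→3→1→8→7→2→4, push 2): res(1,3)=2
after path 3 (9→1→3→4, push 2): res(1,3)=0
after path 4 (9→1→8→4, push 22): res(1,3)=0
after path 5 (9→6→3→4, push 6): res(1,3)=0
after path 6 (9→6→3→1→8→4, push 7): res(1,3)=7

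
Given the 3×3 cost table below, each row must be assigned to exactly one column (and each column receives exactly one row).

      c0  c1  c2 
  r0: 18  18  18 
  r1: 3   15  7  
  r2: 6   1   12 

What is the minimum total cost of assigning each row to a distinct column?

optimal assignment: row0→col2 (cost 18), row1→col0 (cost 3), row2→col1 (cost 1)
total = 18 + 3 + 1 = 22

Minimum assignment cost: 22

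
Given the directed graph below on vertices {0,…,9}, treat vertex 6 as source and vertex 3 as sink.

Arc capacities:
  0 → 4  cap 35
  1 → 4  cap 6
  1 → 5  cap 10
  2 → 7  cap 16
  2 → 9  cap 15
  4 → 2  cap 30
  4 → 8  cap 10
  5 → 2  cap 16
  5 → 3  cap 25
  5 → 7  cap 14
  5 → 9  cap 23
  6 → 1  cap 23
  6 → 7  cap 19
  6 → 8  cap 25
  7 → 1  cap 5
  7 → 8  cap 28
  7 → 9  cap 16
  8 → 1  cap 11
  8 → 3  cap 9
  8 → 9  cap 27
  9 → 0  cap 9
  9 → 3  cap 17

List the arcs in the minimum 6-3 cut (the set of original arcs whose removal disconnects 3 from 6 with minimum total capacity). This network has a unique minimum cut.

Min-cut arcs: {(1,5), (8,3), (9,3)} (total capacity 36)

augment #1: 6→8→3 push 9
augment #2: 6→1→5→3 push 10
augment #3: 6→7→9→3 push 16
augment #4: 6→8→9→3 push 1
max flow = 36; residual-reachable set from 6 gives S-side
cut edges (S→T): {(1,5), (8,3), (9,3)} total cap 36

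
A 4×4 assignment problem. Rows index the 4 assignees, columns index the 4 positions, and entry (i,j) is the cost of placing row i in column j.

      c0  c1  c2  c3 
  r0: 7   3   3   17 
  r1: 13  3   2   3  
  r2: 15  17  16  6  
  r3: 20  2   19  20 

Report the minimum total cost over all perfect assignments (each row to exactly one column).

Minimum assignment cost: 17

optimal assignment: row0→col0 (cost 7), row1→col2 (cost 2), row2→col3 (cost 6), row3→col1 (cost 2)
total = 7 + 2 + 6 + 2 = 17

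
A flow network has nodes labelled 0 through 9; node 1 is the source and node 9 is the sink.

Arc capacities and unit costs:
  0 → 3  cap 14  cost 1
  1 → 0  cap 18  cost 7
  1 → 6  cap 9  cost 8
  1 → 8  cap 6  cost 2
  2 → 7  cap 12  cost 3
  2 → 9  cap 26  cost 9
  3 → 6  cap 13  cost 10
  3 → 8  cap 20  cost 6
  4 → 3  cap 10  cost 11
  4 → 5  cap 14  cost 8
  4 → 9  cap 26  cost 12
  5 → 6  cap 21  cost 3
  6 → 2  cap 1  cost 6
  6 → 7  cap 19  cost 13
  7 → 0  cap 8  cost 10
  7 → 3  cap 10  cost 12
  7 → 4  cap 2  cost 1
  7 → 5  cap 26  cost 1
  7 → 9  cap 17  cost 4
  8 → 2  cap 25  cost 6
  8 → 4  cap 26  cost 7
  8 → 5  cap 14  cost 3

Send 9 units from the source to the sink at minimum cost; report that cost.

Minimum cost for 9 units: 161

shortest-cost path #1: 1→8→2→7→9 push 6 @ unit cost 15 (adds 90)
shortest-cost path #2: 1→6→2→7→9 push 1 @ unit cost 21 (adds 21)
shortest-cost path #3: 1→6→7→9 push 2 @ unit cost 25 (adds 50)
total cost = 161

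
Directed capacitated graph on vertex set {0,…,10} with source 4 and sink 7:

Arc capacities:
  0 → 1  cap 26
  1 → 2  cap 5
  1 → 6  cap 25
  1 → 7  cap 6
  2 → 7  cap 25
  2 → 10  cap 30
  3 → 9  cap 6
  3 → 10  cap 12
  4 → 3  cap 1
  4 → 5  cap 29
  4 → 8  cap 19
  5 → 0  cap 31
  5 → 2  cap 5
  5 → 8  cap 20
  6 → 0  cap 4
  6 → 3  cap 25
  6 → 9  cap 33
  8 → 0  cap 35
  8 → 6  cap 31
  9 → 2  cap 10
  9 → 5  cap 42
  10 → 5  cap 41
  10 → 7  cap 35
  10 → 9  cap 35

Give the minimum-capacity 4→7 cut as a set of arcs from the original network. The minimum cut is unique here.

Min-cut arcs: {(1,2), (1,7), (3,10), (5,2), (9,2)} (total capacity 38)

augment #1: 4→3→10→7 push 1
augment #2: 4→5→2→7 push 5
augment #3: 4→5→0→1→7 push 6
augment #4: 4→5→0→1→2→7 push 5
augment #5: 4→8→6→3→10→7 push 11
augment #6: 4→8→6→9→2→7 push 8
augment #7: 4→5→8→6→9→2→7 push 2
max flow = 38; residual-reachable set from 4 gives S-side
cut edges (S→T): {(1,2), (1,7), (3,10), (5,2), (9,2)} total cap 38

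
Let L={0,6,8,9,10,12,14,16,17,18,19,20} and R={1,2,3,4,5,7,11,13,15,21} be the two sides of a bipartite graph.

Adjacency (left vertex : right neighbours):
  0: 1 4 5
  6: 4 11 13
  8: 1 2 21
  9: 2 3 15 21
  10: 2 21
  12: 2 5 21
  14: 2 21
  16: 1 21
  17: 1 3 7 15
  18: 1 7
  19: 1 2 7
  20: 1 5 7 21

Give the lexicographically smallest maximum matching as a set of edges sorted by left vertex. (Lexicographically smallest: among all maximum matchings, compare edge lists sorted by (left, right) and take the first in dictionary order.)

Lex-smallest maximum matching: {(0,4), (6,11), (8,1), (9,3), (10,2), (12,5), (14,21), (17,15), (18,7)}

|M| = 9 (so the lex-smallest maximum matching has 9 edges)
process left vertices in ascending order; for each, take the smallest-labelled available neighbour that still permits 9 edges overall, or leave it unmatched if none does
lex-smallest matching: {0-4, 6-11, 8-1, 9-3, 10-2, 12-5, 14-21, 17-15, 18-7}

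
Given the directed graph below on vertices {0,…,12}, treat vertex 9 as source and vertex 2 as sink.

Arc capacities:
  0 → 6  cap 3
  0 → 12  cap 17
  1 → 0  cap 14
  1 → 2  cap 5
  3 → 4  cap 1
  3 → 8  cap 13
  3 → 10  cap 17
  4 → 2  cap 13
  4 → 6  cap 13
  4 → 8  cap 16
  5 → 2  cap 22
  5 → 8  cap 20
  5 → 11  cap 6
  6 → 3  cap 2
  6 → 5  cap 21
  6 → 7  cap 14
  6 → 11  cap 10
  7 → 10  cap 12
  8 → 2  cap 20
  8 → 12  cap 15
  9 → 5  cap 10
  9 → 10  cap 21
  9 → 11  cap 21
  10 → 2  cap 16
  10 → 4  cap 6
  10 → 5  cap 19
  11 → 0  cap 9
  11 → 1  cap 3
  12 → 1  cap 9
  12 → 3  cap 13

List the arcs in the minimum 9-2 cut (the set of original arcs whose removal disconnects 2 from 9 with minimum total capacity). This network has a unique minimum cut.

Min-cut arcs: {(9,5), (9,10), (11,0), (11,1)} (total capacity 43)

augment #1: 9→5→2 push 10
augment #2: 9→10→2 push 16
augment #3: 9→10→4→2 push 5
augment #4: 9→11→1→2 push 3
augment #5: 9→11→0→6→5→2 push 3
augment #6: 9→11→0→12→1→2 push 2
augment #7: 9→11→0→12→3→4→2 push 1
augment #8: 9→11→0→12→3→8→2 push 3
max flow = 43; residual-reachable set from 9 gives S-side
cut edges (S→T): {(9,5), (9,10), (11,0), (11,1)} total cap 43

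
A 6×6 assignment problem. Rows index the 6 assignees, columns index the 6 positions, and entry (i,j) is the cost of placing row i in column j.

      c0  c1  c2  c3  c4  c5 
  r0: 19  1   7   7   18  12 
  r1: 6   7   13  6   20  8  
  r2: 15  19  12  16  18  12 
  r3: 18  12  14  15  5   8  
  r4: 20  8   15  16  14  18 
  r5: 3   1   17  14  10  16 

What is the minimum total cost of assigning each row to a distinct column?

Minimum assignment cost: 41

optimal assignment: row0→col2 (cost 7), row1→col3 (cost 6), row2→col5 (cost 12), row3→col4 (cost 5), row4→col1 (cost 8), row5→col0 (cost 3)
total = 7 + 6 + 12 + 5 + 8 + 3 = 41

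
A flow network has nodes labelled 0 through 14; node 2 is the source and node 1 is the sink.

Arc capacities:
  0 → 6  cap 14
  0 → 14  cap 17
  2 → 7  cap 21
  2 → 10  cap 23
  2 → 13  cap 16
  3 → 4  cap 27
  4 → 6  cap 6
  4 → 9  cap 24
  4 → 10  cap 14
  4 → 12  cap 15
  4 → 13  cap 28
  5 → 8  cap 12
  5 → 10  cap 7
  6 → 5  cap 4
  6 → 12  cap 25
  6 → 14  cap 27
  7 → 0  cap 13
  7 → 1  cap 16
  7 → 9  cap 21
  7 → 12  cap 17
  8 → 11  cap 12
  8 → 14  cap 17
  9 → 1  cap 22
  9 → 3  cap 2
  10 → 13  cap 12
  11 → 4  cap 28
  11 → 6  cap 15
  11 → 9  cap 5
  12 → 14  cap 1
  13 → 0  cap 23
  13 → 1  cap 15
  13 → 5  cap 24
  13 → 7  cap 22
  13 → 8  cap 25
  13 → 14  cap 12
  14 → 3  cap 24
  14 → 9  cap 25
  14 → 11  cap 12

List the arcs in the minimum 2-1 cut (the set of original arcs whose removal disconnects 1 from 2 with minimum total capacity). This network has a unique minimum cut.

Min-cut arcs: {(2,7), (2,13), (10,13)} (total capacity 49)

augment #1: 2→7→1 push 16
augment #2: 2→13→1 push 15
augment #3: 2→7→9→1 push 5
augment #4: 2→13→7→9→1 push 1
augment #5: 2→10→13→7→9→1 push 12
max flow = 49; residual-reachable set from 2 gives S-side
cut edges (S→T): {(2,7), (2,13), (10,13)} total cap 49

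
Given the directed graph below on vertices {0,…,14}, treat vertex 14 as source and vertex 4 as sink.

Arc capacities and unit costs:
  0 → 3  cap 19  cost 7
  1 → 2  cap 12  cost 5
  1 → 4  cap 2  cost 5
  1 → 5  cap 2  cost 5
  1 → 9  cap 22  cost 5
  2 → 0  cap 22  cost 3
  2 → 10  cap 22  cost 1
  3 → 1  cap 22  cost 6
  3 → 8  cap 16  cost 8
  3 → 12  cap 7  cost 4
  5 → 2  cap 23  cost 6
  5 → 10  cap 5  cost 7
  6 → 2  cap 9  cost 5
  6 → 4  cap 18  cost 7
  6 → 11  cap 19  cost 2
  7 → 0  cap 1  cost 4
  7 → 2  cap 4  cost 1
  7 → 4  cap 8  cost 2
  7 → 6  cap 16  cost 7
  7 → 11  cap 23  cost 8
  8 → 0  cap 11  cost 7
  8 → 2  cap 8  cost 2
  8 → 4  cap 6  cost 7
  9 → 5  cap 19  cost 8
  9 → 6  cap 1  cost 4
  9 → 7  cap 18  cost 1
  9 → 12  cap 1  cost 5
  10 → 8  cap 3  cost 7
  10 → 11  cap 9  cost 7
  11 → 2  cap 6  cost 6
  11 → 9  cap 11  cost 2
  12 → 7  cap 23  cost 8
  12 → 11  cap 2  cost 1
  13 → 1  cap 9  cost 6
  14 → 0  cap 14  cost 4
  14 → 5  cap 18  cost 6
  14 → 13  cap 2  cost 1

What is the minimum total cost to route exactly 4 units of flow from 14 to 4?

shortest-cost path #1: 14→13→1→4 push 2 @ unit cost 12 (adds 24)
shortest-cost path #2: 14→0→3→12→11→9→7→4 push 2 @ unit cost 21 (adds 42)
total cost = 66

Minimum cost for 4 units: 66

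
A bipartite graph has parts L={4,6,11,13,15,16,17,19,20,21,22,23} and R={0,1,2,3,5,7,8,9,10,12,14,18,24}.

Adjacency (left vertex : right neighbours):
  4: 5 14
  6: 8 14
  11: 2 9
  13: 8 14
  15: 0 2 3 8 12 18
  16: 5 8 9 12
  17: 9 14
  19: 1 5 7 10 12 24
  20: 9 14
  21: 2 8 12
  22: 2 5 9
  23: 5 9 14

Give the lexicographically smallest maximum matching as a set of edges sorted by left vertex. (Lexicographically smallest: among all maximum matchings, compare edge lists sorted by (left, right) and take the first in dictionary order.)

|M| = 8 (so the lex-smallest maximum matching has 8 edges)
process left vertices in ascending order; for each, take the smallest-labelled available neighbour that still permits 8 edges overall, or leave it unmatched if none does
lex-smallest matching: {4-5, 6-8, 11-2, 13-14, 15-0, 16-9, 19-1, 21-12}

Lex-smallest maximum matching: {(4,5), (6,8), (11,2), (13,14), (15,0), (16,9), (19,1), (21,12)}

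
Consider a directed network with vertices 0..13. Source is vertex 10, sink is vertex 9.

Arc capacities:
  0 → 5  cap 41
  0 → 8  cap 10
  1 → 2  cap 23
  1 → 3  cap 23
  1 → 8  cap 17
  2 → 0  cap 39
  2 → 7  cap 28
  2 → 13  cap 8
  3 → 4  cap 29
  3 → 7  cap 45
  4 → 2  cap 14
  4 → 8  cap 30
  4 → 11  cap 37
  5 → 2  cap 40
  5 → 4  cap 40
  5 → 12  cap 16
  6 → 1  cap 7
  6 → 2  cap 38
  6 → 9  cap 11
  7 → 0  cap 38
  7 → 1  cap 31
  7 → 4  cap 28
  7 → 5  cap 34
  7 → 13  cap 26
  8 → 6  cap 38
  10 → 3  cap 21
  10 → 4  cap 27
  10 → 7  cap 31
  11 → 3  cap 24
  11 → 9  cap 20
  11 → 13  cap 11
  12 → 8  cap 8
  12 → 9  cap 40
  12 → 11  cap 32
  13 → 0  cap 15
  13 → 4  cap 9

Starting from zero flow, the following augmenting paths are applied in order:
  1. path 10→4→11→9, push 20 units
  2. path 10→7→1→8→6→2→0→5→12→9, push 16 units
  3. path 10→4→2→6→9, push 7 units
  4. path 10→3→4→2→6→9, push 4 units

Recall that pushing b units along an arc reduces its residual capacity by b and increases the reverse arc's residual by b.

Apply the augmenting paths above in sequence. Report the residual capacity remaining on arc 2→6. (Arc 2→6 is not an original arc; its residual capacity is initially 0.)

Residual capacity of (2,6): 5

after path 1 (10→4→11→9, push 20): res(2,6)=0
after path 2 (10→7→1→8→6→2→0→5→12→9, push 16): res(2,6)=16
after path 3 (10→4→2→6→9, push 7): res(2,6)=9
after path 4 (10→3→4→2→6→9, push 4): res(2,6)=5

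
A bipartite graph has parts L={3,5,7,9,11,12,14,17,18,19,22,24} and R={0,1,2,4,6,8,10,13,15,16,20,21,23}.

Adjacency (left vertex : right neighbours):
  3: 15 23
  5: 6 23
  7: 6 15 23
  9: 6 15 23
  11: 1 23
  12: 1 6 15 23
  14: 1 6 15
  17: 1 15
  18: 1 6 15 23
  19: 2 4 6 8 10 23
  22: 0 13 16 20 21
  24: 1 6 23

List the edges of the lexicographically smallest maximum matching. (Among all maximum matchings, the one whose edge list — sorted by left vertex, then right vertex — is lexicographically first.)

Lex-smallest maximum matching: {(3,15), (5,6), (7,23), (11,1), (19,2), (22,0)}

|M| = 6 (so the lex-smallest maximum matching has 6 edges)
process left vertices in ascending order; for each, take the smallest-labelled available neighbour that still permits 6 edges overall, or leave it unmatched if none does
lex-smallest matching: {3-15, 5-6, 7-23, 11-1, 19-2, 22-0}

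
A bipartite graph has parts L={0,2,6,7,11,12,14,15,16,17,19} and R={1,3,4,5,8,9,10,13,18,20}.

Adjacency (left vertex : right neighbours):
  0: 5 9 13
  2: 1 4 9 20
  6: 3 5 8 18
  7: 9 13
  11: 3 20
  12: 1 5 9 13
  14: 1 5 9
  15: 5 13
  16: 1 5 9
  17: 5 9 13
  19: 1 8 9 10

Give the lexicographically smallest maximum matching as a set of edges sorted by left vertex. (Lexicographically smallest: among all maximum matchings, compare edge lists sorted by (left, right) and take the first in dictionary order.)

|M| = 8 (so the lex-smallest maximum matching has 8 edges)
process left vertices in ascending order; for each, take the smallest-labelled available neighbour that still permits 8 edges overall, or leave it unmatched if none does
lex-smallest matching: {0-5, 2-4, 6-3, 7-9, 11-20, 12-1, 15-13, 19-8}

Lex-smallest maximum matching: {(0,5), (2,4), (6,3), (7,9), (11,20), (12,1), (15,13), (19,8)}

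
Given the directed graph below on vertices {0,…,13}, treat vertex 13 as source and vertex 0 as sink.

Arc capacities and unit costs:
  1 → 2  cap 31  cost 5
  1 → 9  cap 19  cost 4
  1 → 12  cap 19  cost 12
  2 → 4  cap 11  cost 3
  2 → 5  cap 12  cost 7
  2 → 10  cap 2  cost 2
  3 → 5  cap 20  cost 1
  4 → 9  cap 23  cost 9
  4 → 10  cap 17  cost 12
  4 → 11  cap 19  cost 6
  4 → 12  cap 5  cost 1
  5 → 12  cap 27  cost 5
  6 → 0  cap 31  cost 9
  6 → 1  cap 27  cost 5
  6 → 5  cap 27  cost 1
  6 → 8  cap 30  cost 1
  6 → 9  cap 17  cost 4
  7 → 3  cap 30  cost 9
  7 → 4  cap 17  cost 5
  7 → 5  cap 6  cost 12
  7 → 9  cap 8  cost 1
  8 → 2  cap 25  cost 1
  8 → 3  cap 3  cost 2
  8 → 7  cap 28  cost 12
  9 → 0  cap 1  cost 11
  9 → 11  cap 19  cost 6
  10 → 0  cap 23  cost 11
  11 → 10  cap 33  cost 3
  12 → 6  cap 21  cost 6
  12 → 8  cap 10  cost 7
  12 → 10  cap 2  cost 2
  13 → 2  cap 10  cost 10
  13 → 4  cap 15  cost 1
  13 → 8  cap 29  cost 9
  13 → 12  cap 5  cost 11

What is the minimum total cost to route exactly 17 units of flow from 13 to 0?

shortest-cost path #1: 13→4→12→10→0 push 2 @ unit cost 15 (adds 30)
shortest-cost path #2: 13→4→12→6→0 push 3 @ unit cost 17 (adds 51)
shortest-cost path #3: 13→4→9→0 push 1 @ unit cost 21 (adds 21)
shortest-cost path #4: 13→4→11→10→0 push 9 @ unit cost 21 (adds 189)
shortest-cost path #5: 13→2→10→0 push 2 @ unit cost 23 (adds 46)
total cost = 337

Minimum cost for 17 units: 337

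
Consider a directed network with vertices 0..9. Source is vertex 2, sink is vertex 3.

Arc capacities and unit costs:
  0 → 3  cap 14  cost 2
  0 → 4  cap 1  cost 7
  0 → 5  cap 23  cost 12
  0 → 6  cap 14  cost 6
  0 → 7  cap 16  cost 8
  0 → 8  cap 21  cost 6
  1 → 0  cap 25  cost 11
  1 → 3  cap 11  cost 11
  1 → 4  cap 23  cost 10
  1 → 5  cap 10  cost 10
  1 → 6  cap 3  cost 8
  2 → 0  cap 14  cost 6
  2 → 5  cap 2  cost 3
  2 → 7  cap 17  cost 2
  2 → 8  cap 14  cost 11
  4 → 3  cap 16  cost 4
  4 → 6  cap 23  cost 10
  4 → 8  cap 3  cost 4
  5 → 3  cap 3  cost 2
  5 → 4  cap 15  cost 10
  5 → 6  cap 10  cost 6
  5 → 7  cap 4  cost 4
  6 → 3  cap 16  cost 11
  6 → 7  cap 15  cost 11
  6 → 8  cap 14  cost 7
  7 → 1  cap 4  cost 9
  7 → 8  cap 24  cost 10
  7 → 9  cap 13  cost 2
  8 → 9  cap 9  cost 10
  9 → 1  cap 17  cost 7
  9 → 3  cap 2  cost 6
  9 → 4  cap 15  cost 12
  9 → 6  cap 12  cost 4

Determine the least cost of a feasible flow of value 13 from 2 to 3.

shortest-cost path #1: 2→5→3 push 2 @ unit cost 5 (adds 10)
shortest-cost path #2: 2→0→3 push 11 @ unit cost 8 (adds 88)
total cost = 98

Minimum cost for 13 units: 98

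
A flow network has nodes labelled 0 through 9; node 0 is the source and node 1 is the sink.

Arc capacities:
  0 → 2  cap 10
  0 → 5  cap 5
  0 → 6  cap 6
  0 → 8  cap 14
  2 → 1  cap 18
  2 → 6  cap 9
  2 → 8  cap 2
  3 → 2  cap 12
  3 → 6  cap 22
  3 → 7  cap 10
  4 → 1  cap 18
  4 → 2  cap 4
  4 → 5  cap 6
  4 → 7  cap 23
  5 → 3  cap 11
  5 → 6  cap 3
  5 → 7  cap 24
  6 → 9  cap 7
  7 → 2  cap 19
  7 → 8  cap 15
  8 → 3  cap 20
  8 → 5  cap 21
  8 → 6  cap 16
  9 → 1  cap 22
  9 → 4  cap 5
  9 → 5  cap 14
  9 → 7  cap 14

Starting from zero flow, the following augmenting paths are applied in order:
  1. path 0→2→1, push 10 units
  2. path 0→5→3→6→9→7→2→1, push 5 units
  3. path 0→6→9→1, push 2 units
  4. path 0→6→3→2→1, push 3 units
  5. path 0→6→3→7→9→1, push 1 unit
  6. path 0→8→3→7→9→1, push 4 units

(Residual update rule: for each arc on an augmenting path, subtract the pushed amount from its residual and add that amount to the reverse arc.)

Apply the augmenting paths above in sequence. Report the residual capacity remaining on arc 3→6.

Residual capacity of (3,6): 21

after path 1 (0→2→1, push 10): res(3,6)=22
after path 2 (0→5→3→6→9→7→2→1, push 5): res(3,6)=17
after path 3 (0→6→9→1, push 2): res(3,6)=17
after path 4 (0→6→3→2→1, push 3): res(3,6)=20
after path 5 (0→6→3→7→9→1, push 1): res(3,6)=21
after path 6 (0→8→3→7→9→1, push 4): res(3,6)=21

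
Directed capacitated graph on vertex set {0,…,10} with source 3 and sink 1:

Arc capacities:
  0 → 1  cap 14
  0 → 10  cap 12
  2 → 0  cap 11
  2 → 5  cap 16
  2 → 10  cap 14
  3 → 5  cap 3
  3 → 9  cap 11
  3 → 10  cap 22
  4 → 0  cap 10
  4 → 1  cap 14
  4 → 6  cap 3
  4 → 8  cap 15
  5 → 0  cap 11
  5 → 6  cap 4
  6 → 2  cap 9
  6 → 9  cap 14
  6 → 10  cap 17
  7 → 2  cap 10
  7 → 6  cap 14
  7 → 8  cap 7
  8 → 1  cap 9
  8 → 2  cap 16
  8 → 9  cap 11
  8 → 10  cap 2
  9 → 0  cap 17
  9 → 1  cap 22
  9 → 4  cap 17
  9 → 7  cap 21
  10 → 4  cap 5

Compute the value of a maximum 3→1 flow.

augment #1: 3→9→1 bottleneck 11, total now 11
augment #2: 3→5→0→1 bottleneck 3, total now 14
augment #3: 3→10→4→1 bottleneck 5, total now 19

Maximum flow value: 19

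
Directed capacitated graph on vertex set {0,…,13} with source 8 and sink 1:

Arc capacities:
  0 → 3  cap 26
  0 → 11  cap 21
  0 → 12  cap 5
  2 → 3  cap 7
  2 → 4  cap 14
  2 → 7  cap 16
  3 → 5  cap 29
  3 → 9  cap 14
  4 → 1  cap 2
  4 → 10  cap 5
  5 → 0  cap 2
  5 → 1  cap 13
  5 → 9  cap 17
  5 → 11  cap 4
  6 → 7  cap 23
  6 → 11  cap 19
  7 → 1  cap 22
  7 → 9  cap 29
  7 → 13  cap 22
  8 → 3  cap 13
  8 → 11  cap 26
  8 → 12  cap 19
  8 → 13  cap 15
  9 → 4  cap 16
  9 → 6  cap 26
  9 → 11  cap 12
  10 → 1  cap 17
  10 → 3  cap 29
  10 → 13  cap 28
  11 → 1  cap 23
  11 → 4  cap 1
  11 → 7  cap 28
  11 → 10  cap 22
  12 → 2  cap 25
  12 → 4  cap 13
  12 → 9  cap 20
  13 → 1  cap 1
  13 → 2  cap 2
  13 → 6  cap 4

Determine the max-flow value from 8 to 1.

Maximum flow value: 65

augment #1: 8→11→1 bottleneck 23, total now 23
augment #2: 8→13→1 bottleneck 1, total now 24
augment #3: 8→3→5→1 bottleneck 13, total now 37
augment #4: 8→11→4→1 bottleneck 1, total now 38
augment #5: 8→11→7→1 bottleneck 2, total now 40
augment #6: 8→12→4→1 bottleneck 1, total now 41
augment #7: 8→12→2→7→1 bottleneck 16, total now 57
augment #8: 8→12→4→10→1 bottleneck 2, total now 59
augment #9: 8→13→6→7→1 bottleneck 4, total now 63
augment #10: 8→13→2→4→10→1 bottleneck 2, total now 65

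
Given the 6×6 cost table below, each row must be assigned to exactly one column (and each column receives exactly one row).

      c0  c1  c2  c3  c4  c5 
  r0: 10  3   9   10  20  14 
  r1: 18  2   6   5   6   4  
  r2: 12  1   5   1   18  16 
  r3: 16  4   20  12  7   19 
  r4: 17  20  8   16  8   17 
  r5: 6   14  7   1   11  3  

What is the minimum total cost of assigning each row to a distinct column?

Minimum assignment cost: 29

optimal assignment: row0→col1 (cost 3), row1→col5 (cost 4), row2→col3 (cost 1), row3→col4 (cost 7), row4→col2 (cost 8), row5→col0 (cost 6)
total = 3 + 4 + 1 + 7 + 8 + 6 = 29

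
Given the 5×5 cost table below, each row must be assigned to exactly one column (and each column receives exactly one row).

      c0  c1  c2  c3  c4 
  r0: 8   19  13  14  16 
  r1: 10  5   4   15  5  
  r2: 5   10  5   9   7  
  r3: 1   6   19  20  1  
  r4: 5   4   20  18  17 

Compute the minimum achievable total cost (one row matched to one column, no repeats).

optimal assignment: row0→col0 (cost 8), row1→col2 (cost 4), row2→col3 (cost 9), row3→col4 (cost 1), row4→col1 (cost 4)
total = 8 + 4 + 9 + 1 + 4 = 26

Minimum assignment cost: 26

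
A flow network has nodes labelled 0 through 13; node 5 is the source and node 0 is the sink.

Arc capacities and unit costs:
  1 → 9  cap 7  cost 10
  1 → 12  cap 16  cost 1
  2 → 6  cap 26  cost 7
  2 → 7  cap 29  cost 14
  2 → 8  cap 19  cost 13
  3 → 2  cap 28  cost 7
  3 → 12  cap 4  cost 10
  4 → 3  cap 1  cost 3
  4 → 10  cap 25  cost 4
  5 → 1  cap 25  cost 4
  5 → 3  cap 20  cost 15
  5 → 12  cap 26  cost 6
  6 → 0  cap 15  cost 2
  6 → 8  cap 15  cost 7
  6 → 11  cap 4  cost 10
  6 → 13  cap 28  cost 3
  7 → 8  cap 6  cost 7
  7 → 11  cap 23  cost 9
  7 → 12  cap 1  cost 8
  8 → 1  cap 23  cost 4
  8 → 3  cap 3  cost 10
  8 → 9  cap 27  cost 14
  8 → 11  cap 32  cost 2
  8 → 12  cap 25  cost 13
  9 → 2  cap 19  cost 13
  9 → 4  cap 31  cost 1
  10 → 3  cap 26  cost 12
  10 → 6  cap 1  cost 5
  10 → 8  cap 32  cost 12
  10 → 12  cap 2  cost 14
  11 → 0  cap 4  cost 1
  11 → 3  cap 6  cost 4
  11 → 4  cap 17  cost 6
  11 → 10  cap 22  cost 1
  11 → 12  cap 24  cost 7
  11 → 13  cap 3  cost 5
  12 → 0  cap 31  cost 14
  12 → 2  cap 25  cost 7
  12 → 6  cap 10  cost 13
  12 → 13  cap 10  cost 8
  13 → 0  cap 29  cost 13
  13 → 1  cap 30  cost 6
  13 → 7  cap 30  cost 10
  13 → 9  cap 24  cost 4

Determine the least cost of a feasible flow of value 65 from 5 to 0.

Minimum cost for 65 units: 1685

shortest-cost path #1: 5→1→12→0 push 16 @ unit cost 19 (adds 304)
shortest-cost path #2: 5→12→0 push 15 @ unit cost 20 (adds 300)
shortest-cost path #3: 5→12→6→0 push 10 @ unit cost 21 (adds 210)
shortest-cost path #4: 5→12→2→6→0 push 1 @ unit cost 22 (adds 22)
shortest-cost path #5: 5→1→9→4→10→6→0 push 1 @ unit cost 26 (adds 26)
shortest-cost path #6: 5→3→2→6→0 push 3 @ unit cost 31 (adds 93)
shortest-cost path #7: 5→1→9→4→10→8→11→0 push 4 @ unit cost 34 (adds 136)
shortest-cost path #8: 5→3→2→12→13→0 push 1 @ unit cost 36 (adds 36)
shortest-cost path #9: 5→3→2→6→12→13→0 push 9 @ unit cost 37 (adds 333)
shortest-cost path #10: 5→3→2→6→13→0 push 5 @ unit cost 45 (adds 225)
total cost = 1685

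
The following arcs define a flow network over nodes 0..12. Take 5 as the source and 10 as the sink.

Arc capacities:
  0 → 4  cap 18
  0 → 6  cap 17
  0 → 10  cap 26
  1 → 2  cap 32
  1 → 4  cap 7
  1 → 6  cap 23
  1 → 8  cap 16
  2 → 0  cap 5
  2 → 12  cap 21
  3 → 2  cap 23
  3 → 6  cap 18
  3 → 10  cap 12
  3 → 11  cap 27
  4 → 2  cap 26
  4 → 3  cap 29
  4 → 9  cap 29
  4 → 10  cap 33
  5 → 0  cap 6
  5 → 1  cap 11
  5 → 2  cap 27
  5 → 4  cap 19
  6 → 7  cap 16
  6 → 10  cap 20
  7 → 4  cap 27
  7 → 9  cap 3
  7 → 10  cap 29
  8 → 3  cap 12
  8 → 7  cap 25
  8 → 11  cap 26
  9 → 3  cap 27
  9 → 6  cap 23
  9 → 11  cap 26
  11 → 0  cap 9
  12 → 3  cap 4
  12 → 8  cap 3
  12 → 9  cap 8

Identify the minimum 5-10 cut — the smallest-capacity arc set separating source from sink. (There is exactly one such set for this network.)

Min-cut arcs: {(2,0), (5,0), (5,1), (5,4), (12,3), (12,8), (12,9)} (total capacity 56)

augment #1: 5→0→10 push 6
augment #2: 5→4→10 push 19
augment #3: 5→1→4→10 push 7
augment #4: 5→1→6→10 push 4
augment #5: 5→2→0→10 push 5
augment #6: 5→2→12→3→10 push 4
augment #7: 5→2→12→8→3→10 push 3
augment #8: 5→2→12→9→3→10 push 5
augment #9: 5→2→12→9→6→10 push 3
max flow = 56; residual-reachable set from 5 gives S-side
cut edges (S→T): {(2,0), (5,0), (5,1), (5,4), (12,3), (12,8), (12,9)} total cap 56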